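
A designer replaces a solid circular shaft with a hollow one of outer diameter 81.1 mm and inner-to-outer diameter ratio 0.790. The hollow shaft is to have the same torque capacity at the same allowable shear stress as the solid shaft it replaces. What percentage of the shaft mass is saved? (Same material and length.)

47.8 %

Equal τ_max and T ⇒ the solid shaft needs d_s³ = d_o³(1−k⁴), so d_s = 81.1·(1−0.790⁴)^(1/3) = 68.80 mm.
Area ratio A_h/A_s = d_o²(1−k²)/d_s² = (1−k²)/(1−k⁴)^(2/3) = 0.5223.
Mass saving = 1 − 0.5223 = 47.8 %.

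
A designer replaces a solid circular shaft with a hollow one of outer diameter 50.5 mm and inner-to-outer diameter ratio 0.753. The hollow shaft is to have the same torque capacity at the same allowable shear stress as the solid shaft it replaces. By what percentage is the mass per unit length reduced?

43.9 %

Equal τ_max and T ⇒ the solid shaft needs d_s³ = d_o³(1−k⁴), so d_s = 50.5·(1−0.753⁴)^(1/3) = 44.38 mm.
Area ratio A_h/A_s = d_o²(1−k²)/d_s² = (1−k²)/(1−k⁴)^(2/3) = 0.5608.
Mass saving = 1 − 0.5608 = 43.9 %.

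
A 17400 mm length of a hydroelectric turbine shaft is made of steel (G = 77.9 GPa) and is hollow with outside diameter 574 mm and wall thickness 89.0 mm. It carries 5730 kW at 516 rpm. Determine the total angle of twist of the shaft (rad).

ω = 2π·516/60 = 54.04 rad/s, so T = P/ω = 5730×10³ / 54.04 = 106000 N·m.
J = π(d_o⁴ − d_i⁴)/32 = π(0.574⁴ − 0.396⁴)/32 = 8.243×10^-3 m⁴.
θ = T·L/(G·J) = 106000 × 17.4 / (77.9×10⁹ × 8.243×10^-3) = 2.873×10^-3 rad.

0.00287 rad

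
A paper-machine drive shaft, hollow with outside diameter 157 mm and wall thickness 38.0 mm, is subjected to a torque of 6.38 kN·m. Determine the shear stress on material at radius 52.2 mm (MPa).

6.01 MPa

J = π(d_o⁴ − d_i⁴)/32 = π(0.157⁴ − 0.0810⁴)/32 = 5.542×10^-5 m⁴.
Shear stress varies linearly with radius: τ = T·r/J = 6380 × 0.0522 / 5.542×10^-5 = 6.009×10^6 Pa.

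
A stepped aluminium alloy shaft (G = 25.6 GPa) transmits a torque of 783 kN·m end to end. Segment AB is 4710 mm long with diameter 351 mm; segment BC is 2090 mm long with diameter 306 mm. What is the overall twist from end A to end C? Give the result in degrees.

9.79°

J_AB = π(0.351)⁴/32 = 1.49×10^-3 m⁴; J_BC = π(0.306)⁴/32 = 8.61×10^-4 m⁴.
θ = (T/G)·Σ L_i/J_i = (783000/25.6×10⁹)·(4.71/1.49×10^-3 + 2.09/8.61×10^-4) = 0.1709 rad.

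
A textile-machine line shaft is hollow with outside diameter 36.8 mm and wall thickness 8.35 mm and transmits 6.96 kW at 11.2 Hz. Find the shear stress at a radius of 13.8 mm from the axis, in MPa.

ω = 2π·11.2 = 70.37 rad/s, so T = P/ω = 6.96×10³ / 70.37 = 98.90 N·m.
J = π(d_o⁴ − d_i⁴)/32 = π(0.0368⁴ − 0.0201⁴)/32 = 1.640×10^-7 m⁴.
Shear stress varies linearly with radius: τ = T·r/J = 98.90 × 0.0138 / 1.640×10^-7 = 8.321×10^6 Pa.

8.32 MPa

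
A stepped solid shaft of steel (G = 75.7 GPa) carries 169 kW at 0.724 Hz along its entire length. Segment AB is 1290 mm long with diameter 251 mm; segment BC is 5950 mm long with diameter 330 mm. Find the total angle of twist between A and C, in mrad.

ω = 2π·0.724 = 4.549 rad/s, so T = P/ω = 169×10³ / 4.549 = 37150 N·m.
J_AB = π(0.251)⁴/32 = 3.90×10^-4 m⁴; J_BC = π(0.330)⁴/32 = 1.16×10^-3 m⁴.
θ = (T/G)·Σ L_i/J_i = (37150/75.7×10⁹)·(1.29/3.90×10^-4 + 5.95/1.16×10^-3) = 4.133×10^-3 rad.

4.13 mrad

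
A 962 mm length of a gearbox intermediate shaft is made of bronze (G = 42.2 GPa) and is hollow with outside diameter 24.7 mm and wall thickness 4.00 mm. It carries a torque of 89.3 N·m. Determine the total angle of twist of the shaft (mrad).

70.4 mrad

J = π(d_o⁴ − d_i⁴)/32 = π(0.0247⁴ − 0.0167⁴)/32 = 2.891×10^-8 m⁴.
θ = T·L/(G·J) = 89.30 × 0.962 / (42.2×10⁹ × 2.891×10^-8) = 0.07043 rad.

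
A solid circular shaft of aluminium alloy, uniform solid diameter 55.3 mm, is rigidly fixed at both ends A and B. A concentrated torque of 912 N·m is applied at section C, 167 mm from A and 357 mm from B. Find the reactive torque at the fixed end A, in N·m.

With uniform GJ and both ends fixed, compatibility θ_AC = θ_CB gives T_A·a = T_B·b, together with T_A + T_B = T₀.
T_A = T₀·b/(a+b) = 912.0·357/524.0 = 621.3 N·m; T_B = 290.7 N·m.

621 N·m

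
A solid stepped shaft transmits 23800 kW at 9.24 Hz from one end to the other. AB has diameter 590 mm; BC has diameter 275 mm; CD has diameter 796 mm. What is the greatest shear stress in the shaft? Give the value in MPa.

ω = 2π·9.24 = 58.06 rad/s, so T = P/ω = 23800×10³ / 58.06 = 409900 N·m.
Under the same torque, τ_max = 16T/(πd³) is largest where d is smallest — segment BC (d = 275 mm).
τ_max = 16·409900/(π·(0.275)³) = 1.004×10^8 Pa.

100 MPa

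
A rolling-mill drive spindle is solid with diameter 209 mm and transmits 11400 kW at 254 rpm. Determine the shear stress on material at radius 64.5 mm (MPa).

148 MPa

ω = 2π·254/60 = 26.60 rad/s, so T = P/ω = 11400×10³ / 26.60 = 428600 N·m.
J = πd⁴/32 = π(0.209)⁴/32 = 1.873×10^-4 m⁴.
Shear stress varies linearly with radius: τ = T·r/J = 428600 × 0.0645 / 1.873×10^-4 = 1.476×10^8 Pa.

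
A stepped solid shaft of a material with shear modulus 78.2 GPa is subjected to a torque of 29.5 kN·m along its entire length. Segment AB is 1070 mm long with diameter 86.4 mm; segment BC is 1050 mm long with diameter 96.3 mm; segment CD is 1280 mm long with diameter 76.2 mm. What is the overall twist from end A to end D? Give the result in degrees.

15.3°

J_AB = π(0.0864)⁴/32 = 5.47×10^-6 m⁴; J_BC = π(0.0963)⁴/32 = 8.44×10^-6 m⁴; J_CD = π(0.0762)⁴/32 = 3.31×10^-6 m⁴.
θ = (T/G)·Σ L_i/J_i = (29500/78.2×10⁹)·(1.07/5.47×10^-6 + 1.05/8.44×10^-6 + 1.28/3.31×10^-6) = 0.2666 rad.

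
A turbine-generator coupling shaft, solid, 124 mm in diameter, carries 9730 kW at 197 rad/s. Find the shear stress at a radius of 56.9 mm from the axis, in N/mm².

121 N/mm²

ω = 197 rad/s, so T = P/ω = 9730×10³ / 197.0 = 49390 N·m.
J = πd⁴/32 = π(0.124)⁴/32 = 2.321×10^-5 m⁴.
Shear stress varies linearly with radius: τ = T·r/J = 49390 × 0.0569 / 2.321×10^-5 = 1.211×10^8 Pa.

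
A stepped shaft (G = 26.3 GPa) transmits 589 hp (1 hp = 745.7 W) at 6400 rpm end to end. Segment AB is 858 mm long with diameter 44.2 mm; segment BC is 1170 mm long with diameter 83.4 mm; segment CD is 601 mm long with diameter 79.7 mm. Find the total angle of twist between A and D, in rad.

ω = 2π·6400/60 = 670.2 rad/s, so T = P/ω = 589×745.7 / 670.2 = 655.3 N·m.
J_AB = π(0.0442)⁴/32 = 3.75×10^-7 m⁴; J_BC = π(0.0834)⁴/32 = 4.75×10^-6 m⁴; J_CD = π(0.0797)⁴/32 = 3.96×10^-6 m⁴.
θ = (T/G)·Σ L_i/J_i = (655.3/26.3×10⁹)·(0.858/3.75×10^-7 + 1.17/4.75×10^-6 + 0.601/3.96×10^-6) = 0.06698 rad.

0.0670 rad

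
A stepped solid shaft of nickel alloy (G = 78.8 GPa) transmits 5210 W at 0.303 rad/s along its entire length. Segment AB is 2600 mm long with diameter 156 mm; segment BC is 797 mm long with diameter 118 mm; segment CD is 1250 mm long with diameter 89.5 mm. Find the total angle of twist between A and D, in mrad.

ω = 0.303 rad/s, so T = P/ω = 5210 / 0.3030 = 17190 N·m.
J_AB = π(0.156)⁴/32 = 5.81×10^-5 m⁴; J_BC = π(0.118)⁴/32 = 1.90×10^-5 m⁴; J_CD = π(0.0895)⁴/32 = 6.30×10^-6 m⁴.
θ = (T/G)·Σ L_i/J_i = (17190/78.8×10⁹)·(2.60/5.81×10^-5 + 0.797/1.90×10^-5 + 1.25/6.30×10^-6) = 0.06219 rad.

62.2 mrad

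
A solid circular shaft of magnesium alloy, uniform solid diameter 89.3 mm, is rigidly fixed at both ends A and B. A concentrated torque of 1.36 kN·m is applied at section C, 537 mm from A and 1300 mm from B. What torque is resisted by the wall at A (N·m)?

962 N·m

With uniform GJ and both ends fixed, compatibility θ_AC = θ_CB gives T_A·a = T_B·b, together with T_A + T_B = T₀.
T_A = T₀·b/(a+b) = 1360·1300/1837 = 962.4 N·m; T_B = 397.6 N·m.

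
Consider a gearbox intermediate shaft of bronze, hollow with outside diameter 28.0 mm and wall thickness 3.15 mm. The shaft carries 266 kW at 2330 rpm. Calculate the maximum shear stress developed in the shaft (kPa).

ω = 2π·2330/60 = 244.0 rad/s, so T = P/ω = 266×10³ / 244.0 = 1090 N·m.
J = π(d_o⁴ − d_i⁴)/32 = π(0.0280⁴ − 0.0217⁴)/32 = 3.857×10^-8 m⁴.
τ_max = T·r/J = 1090 × 0.0140 / 3.857×10^-8 = 3.957×10^8 Pa.

396000 kPa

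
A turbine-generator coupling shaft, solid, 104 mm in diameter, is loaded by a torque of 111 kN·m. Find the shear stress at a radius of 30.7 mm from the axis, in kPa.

297000 kPa

J = πd⁴/32 = π(0.104)⁴/32 = 1.149×10^-5 m⁴.
Shear stress varies linearly with radius: τ = T·r/J = 111000 × 0.0307 / 1.149×10^-5 = 2.967×10^8 Pa.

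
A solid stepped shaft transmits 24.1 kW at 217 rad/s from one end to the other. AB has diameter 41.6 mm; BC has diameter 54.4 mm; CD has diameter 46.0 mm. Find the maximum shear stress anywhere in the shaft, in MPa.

7.86 MPa

ω = 217 rad/s, so T = P/ω = 24.1×10³ / 217.0 = 111.1 N·m.
Under the same torque, τ_max = 16T/(πd³) is largest where d is smallest — segment AB (d = 41.6 mm).
τ_max = 16·111.1/(π·(0.0416)³) = 7.857×10^6 Pa.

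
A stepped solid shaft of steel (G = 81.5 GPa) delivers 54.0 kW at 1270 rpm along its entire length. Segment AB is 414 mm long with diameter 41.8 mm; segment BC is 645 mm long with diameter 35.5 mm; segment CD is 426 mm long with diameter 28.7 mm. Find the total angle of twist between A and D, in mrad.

ω = 2π·1270/60 = 133.0 rad/s, so T = P/ω = 54.0×10³ / 133.0 = 406.0 N·m.
J_AB = π(0.0418)⁴/32 = 3.00×10^-7 m⁴; J_BC = π(0.0355)⁴/32 = 1.56×10^-7 m⁴; J_CD = π(0.0287)⁴/32 = 6.66×10^-8 m⁴.
θ = (T/G)·Σ L_i/J_i = (406.0/81.5×10⁹)·(0.414/3.00×10^-7 + 0.645/1.56×10^-7 + 0.426/6.66×10^-8) = 0.05935 rad.

59.4 mrad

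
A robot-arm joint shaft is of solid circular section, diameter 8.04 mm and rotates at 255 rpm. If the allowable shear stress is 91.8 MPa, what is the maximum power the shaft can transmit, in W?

250 W

J = πd⁴/32 = π(0.00804)⁴/32 = 4.102×10^-10 m⁴.
T_max = τ_allow·J/r = 9.18×10^7 × 4.102×10^-10 / 0.00402 = 9.368 N·m.
ω = 2π·255/60 = 26.70 rad/s, so P_max = T_max·ω = 250.2 W.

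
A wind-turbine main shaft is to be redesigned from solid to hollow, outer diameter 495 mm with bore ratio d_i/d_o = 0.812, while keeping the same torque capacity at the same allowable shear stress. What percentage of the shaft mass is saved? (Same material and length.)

50.2 %

Equal τ_max and T ⇒ the solid shaft needs d_s³ = d_o³(1−k⁴), so d_s = 495·(1−0.812⁴)^(1/3) = 409.3 mm.
Area ratio A_h/A_s = d_o²(1−k²)/d_s² = (1−k²)/(1−k⁴)^(2/3) = 0.4983.
Mass saving = 1 − 0.4983 = 50.2 %.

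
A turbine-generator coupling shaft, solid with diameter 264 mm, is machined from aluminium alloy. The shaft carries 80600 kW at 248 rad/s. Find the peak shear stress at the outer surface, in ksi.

ω = 248 rad/s, so T = P/ω = 80600×10³ / 248.0 = 325000 N·m.
J = πd⁴/32 = π(0.264)⁴/32 = 4.769×10^-4 m⁴.
τ_max = T·r/J = 325000 × 0.132 / 4.769×10^-4 = 8.996×10^7 Pa.

13.0 ksi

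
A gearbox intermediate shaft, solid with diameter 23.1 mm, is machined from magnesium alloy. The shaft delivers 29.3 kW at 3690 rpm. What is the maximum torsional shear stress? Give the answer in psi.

4540 psi

ω = 2π·3690/60 = 386.4 rad/s, so T = P/ω = 29.3×10³ / 386.4 = 75.83 N·m.
J = πd⁴/32 = π(0.0231)⁴/32 = 2.795×10^-8 m⁴.
τ_max = T·r/J = 75.83 × 0.0116 / 2.795×10^-8 = 3.133×10^7 Pa.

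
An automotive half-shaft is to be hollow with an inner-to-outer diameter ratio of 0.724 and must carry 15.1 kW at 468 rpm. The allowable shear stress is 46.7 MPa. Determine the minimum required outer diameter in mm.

ω = 2π·468/60 = 49.01 rad/s, so T = P/ω = 15.1×10³ / 49.01 = 308.1 N·m.
For a hollow shaft with d_i/d_o = 0.724: τ_max = 16T/(π d_o³ (1−k⁴)), so d_o = [16T/(π τ_allow (1−k⁴))]^(1/3) = [16·308.1/(π·4.67×10^7·0.7252)]^(1/3) = 0.03592 m.

35.9 mm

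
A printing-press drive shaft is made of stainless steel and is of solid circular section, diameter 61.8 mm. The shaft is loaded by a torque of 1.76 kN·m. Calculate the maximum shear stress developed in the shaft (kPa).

38000 kPa

J = πd⁴/32 = π(0.0618)⁴/32 = 1.432×10^-6 m⁴.
τ_max = T·r/J = 1760 × 0.0309 / 1.432×10^-6 = 3.798×10^7 Pa.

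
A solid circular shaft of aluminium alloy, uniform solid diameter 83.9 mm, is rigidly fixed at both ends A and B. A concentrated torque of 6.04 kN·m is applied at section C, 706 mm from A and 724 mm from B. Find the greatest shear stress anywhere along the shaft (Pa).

With uniform GJ and both ends fixed, compatibility θ_AC = θ_CB gives T_A·a = T_B·b, together with T_A + T_B = T₀.
T_A = T₀·b/(a+b) = 6040·724/1430 = 3058 N·m; T_B = 2982 N·m.
τ in each portion: τ_AC = 2.64×10^7 Pa, τ_CB = 2.57×10^7 Pa; maximum is in AC.
τ_max = T_AC·r/J = 3058·0.0420/4.86×10^-6 = 2.637×10^7 Pa.

2.64e7 Pa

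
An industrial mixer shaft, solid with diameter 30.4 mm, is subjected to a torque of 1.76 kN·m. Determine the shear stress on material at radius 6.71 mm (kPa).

J = πd⁴/32 = π(0.0304)⁴/32 = 8.385×10^-8 m⁴.
Shear stress varies linearly with radius: τ = T·r/J = 1760 × 0.00671 / 8.385×10^-8 = 1.408×10^8 Pa.

141000 kPa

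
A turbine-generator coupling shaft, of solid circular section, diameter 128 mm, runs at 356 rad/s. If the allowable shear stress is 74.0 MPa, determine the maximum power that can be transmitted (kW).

10800 kW

J = πd⁴/32 = π(0.128)⁴/32 = 2.635×10^-5 m⁴.
T_max = τ_allow·J/r = 7.40×10^7 × 2.635×10^-5 / 0.0640 = 30470 N·m.
ω = 356 rad/s, so P_max = T_max·ω = 1.085×10^7 W.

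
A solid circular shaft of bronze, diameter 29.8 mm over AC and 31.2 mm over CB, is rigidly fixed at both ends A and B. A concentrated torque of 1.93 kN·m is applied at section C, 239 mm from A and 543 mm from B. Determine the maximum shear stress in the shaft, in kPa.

243000 kPa

Compatibility: T_A·a/J_AC = T_B·b/J_CB with T_A + T_B = T₀.
J_AC = 7.74×10^-8 m⁴, J_CB = 9.30×10^-8 m⁴, so T_A = T₀·(J_AC/a)/((J_AC/a)+(J_CB/b)) = 1262 N·m, T_B = 667.6 N·m.
τ in each portion: τ_AC = 2.43×10^8 Pa, τ_CB = 1.12×10^8 Pa; maximum is in AC.
τ_max = T_AC·r/J = 1262·0.0149/7.74×10^-8 = 2.429×10^8 Pa.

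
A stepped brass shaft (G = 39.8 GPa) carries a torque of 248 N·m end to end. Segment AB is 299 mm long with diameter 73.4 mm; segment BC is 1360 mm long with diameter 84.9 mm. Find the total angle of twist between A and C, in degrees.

0.133°

J_AB = π(0.0734)⁴/32 = 2.85×10^-6 m⁴; J_BC = π(0.0849)⁴/32 = 5.10×10^-6 m⁴.
θ = (T/G)·Σ L_i/J_i = (248.0/39.8×10⁹)·(0.299/2.85×10^-6 + 1.36/5.10×10^-6) = 2.315×10^-3 rad.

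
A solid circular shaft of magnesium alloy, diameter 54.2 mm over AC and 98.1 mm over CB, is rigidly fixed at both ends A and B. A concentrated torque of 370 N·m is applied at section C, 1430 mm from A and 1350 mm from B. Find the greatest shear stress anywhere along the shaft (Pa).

Compatibility: T_A·a/J_AC = T_B·b/J_CB with T_A + T_B = T₀.
J_AC = 8.47×10^-7 m⁴, J_CB = 9.09×10^-6 m⁴, so T_A = T₀·(J_AC/a)/((J_AC/a)+(J_CB/b)) = 29.92 N·m, T_B = 340.1 N·m.
τ in each portion: τ_AC = 9.57×10^5 Pa, τ_CB = 1.83×10^6 Pa; maximum is in CB.
τ_max = T_CB·r/J = 340.1·0.0490/9.09×10^-6 = 1.835×10^6 Pa.

1.83e6 Pa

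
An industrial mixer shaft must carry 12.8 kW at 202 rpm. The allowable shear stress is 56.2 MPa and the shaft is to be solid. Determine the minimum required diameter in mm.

ω = 2π·202/60 = 21.15 rad/s, so T = P/ω = 12.8×10³ / 21.15 = 605.1 N·m.
For a solid shaft τ_max = 16T/(πd³), so d = (16T/(π τ_allow))^(1/3) = (16·605.1/(π·5.62×10^7))^(1/3) = 0.03799 m.

38.0 mm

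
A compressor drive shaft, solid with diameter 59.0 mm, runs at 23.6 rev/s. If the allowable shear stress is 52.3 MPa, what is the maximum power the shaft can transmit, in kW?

J = πd⁴/32 = π(0.0590)⁴/32 = 1.190×10^-6 m⁴.
T_max = τ_allow·J/r = 5.23×10^7 × 1.190×10^-6 / 0.0295 = 2109 N·m.
ω = 2π·23.6 = 148.3 rad/s, so P_max = T_max·ω = 3.127×10^5 W.

313 kW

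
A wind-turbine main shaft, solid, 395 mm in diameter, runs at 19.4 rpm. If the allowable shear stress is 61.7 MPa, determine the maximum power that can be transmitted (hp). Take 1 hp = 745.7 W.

J = πd⁴/32 = π(0.395)⁴/32 = 2.390×10^-3 m⁴.
T_max = τ_allow·J/r = 6.17×10^7 × 2.390×10^-3 / 0.198 = 746600 N·m.
ω = 2π·19.4/60 = 2.032 rad/s, so P_max = T_max·ω = 1.517×10^6 W.

2030 hp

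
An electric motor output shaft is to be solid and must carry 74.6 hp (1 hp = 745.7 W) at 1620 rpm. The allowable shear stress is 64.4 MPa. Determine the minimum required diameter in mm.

29.6 mm

ω = 2π·1620/60 = 169.6 rad/s, so T = P/ω = 74.6×745.7 / 169.6 = 327.9 N·m.
For a solid shaft τ_max = 16T/(πd³), so d = (16T/(π τ_allow))^(1/3) = (16·327.9/(π·6.44×10^7))^(1/3) = 0.02960 m.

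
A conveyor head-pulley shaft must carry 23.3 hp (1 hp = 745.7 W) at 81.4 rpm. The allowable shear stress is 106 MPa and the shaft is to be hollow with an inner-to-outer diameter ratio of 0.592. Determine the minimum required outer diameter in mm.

ω = 2π·81.4/60 = 8.524 rad/s, so T = P/ω = 23.3×745.7 / 8.524 = 2038 N·m.
For a hollow shaft with d_i/d_o = 0.592: τ_max = 16T/(π d_o³ (1−k⁴)), so d_o = [16T/(π τ_allow (1−k⁴))]^(1/3) = [16·2038/(π·1.06×10^8·0.8772)]^(1/3) = 0.04815 m.

48.2 mm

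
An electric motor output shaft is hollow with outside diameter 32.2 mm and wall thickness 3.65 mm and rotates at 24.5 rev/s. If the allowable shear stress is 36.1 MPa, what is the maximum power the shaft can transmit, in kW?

J = π(d_o⁴ − d_i⁴)/32 = π(0.0322⁴ − 0.0249⁴)/32 = 6.780×10^-8 m⁴.
T_max = τ_allow·J/r = 3.61×10^7 × 6.780×10^-8 / 0.0161 = 152.0 N·m.
ω = 2π·24.5 = 153.9 rad/s, so P_max = T_max·ω = 2.340×10^4 W.

23.4 kW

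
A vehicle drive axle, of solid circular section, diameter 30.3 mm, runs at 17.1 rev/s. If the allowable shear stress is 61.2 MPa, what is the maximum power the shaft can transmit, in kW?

J = πd⁴/32 = π(0.0303)⁴/32 = 8.275×10^-8 m⁴.
T_max = τ_allow·J/r = 6.12×10^7 × 8.275×10^-8 / 0.0152 = 334.3 N·m.
ω = 2π·17.1 = 107.4 rad/s, so P_max = T_max·ω = 3.592×10^4 W.

35.9 kW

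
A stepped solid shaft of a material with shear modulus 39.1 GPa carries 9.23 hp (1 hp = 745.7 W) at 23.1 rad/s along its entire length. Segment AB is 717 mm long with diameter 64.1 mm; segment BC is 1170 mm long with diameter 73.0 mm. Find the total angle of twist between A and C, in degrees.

0.372°

ω = 23.1 rad/s, so T = P/ω = 9.23×745.7 / 23.10 = 298.0 N·m.
J_AB = π(0.0641)⁴/32 = 1.66×10^-6 m⁴; J_BC = π(0.0730)⁴/32 = 2.79×10^-6 m⁴.
θ = (T/G)·Σ L_i/J_i = (298.0/39.1×10⁹)·(0.717/1.66×10^-6 + 1.17/2.79×10^-6) = 6.495×10^-3 rad.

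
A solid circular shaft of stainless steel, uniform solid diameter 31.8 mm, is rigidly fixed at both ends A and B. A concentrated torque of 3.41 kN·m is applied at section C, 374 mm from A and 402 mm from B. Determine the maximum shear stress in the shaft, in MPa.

With uniform GJ and both ends fixed, compatibility θ_AC = θ_CB gives T_A·a = T_B·b, together with T_A + T_B = T₀.
T_A = T₀·b/(a+b) = 3410·402/776.0 = 1767 N·m; T_B = 1643 N·m.
τ in each portion: τ_AC = 2.80×10^8 Pa, τ_CB = 2.60×10^8 Pa; maximum is in AC.
τ_max = T_AC·r/J = 1767·0.0159/1.00×10^-7 = 2.798×10^8 Pa.

280 MPa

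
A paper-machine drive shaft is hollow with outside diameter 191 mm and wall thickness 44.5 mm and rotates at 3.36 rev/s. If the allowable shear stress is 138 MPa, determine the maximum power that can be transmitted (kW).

J = π(d_o⁴ − d_i⁴)/32 = π(0.191⁴ − 0.102⁴)/32 = 1.200×10^-4 m⁴.
T_max = τ_allow·J/r = 1.38×10^8 × 1.200×10^-4 / 0.0955 = 173400 N·m.
ω = 2π·3.36 = 21.11 rad/s, so P_max = T_max·ω = 3.662×10^6 W.

3660 kW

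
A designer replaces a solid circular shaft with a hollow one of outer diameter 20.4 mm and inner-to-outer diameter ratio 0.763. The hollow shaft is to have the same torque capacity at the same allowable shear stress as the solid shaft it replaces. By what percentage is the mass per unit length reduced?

44.9 %

Equal τ_max and T ⇒ the solid shaft needs d_s³ = d_o³(1−k⁴), so d_s = 20.4·(1−0.763⁴)^(1/3) = 17.77 mm.
Area ratio A_h/A_s = d_o²(1−k²)/d_s² = (1−k²)/(1−k⁴)^(2/3) = 0.5506.
Mass saving = 1 − 0.5506 = 44.9 %.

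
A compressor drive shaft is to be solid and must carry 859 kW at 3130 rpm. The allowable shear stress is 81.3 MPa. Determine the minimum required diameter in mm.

54.8 mm

ω = 2π·3130/60 = 327.8 rad/s, so T = P/ω = 859×10³ / 327.8 = 2621 N·m.
For a solid shaft τ_max = 16T/(πd³), so d = (16T/(π τ_allow))^(1/3) = (16·2621/(π·8.13×10^7))^(1/3) = 0.05476 m.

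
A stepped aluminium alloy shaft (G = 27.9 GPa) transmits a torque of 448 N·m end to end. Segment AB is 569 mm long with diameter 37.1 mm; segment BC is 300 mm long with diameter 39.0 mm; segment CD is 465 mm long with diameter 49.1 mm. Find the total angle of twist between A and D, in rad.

J_AB = π(0.0371)⁴/32 = 1.86×10^-7 m⁴; J_BC = π(0.0390)⁴/32 = 2.27×10^-7 m⁴; J_CD = π(0.0491)⁴/32 = 5.71×10^-7 m⁴.
θ = (T/G)·Σ L_i/J_i = (448.0/27.9×10⁹)·(0.569/1.86×10^-7 + 0.300/2.27×10^-7 + 0.465/5.71×10^-7) = 0.08342 rad.

0.0834 rad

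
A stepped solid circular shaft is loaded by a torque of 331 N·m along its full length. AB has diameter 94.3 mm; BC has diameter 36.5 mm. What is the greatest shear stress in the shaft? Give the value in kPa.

Under the same torque, τ_max = 16T/(πd³) is largest where d is smallest — segment BC (d = 36.5 mm).
τ_max = 16·331.0/(π·(0.0365)³) = 3.467×10^7 Pa.

34700 kPa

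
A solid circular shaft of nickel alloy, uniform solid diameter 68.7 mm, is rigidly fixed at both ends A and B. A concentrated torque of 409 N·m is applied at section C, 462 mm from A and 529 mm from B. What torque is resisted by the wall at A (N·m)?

218 N·m

With uniform GJ and both ends fixed, compatibility θ_AC = θ_CB gives T_A·a = T_B·b, together with T_A + T_B = T₀.
T_A = T₀·b/(a+b) = 409.0·529/991.0 = 218.3 N·m; T_B = 190.7 N·m.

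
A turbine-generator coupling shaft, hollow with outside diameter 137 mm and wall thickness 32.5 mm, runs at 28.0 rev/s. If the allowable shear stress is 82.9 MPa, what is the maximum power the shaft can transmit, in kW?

6800 kW

J = π(d_o⁴ − d_i⁴)/32 = π(0.137⁴ − 0.0720⁴)/32 = 3.195×10^-5 m⁴.
T_max = τ_allow·J/r = 8.29×10^7 × 3.195×10^-5 / 0.0685 = 38660 N·m.
ω = 2π·28.0 = 175.9 rad/s, so P_max = T_max·ω = 6.802×10^6 W.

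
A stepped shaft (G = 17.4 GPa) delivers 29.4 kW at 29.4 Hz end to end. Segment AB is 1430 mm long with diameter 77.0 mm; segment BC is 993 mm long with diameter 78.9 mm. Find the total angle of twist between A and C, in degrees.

0.354°

ω = 2π·29.4 = 184.7 rad/s, so T = P/ω = 29.4×10³ / 184.7 = 159.2 N·m.
J_AB = π(0.0770)⁴/32 = 3.45×10^-6 m⁴; J_BC = π(0.0789)⁴/32 = 3.80×10^-6 m⁴.
θ = (T/G)·Σ L_i/J_i = (159.2/17.4×10⁹)·(1.43/3.45×10^-6 + 0.993/3.80×10^-6) = 6.177×10^-3 rad.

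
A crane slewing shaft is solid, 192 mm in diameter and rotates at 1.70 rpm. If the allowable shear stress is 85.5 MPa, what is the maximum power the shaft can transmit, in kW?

J = πd⁴/32 = π(0.192)⁴/32 = 1.334×10^-4 m⁴.
T_max = τ_allow·J/r = 8.55×10^7 × 1.334×10^-4 / 0.0960 = 118800 N·m.
ω = 2π·1.70/60 = 0.1780 rad/s, so P_max = T_max·ω = 2.115×10^4 W.

21.2 kW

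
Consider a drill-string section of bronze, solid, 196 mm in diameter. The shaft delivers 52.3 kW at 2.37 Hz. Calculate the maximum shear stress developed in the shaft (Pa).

2.38e6 Pa

ω = 2π·2.37 = 14.89 rad/s, so T = P/ω = 52.3×10³ / 14.89 = 3512 N·m.
J = πd⁴/32 = π(0.196)⁴/32 = 1.449×10^-4 m⁴.
τ_max = T·r/J = 3512 × 0.0980 / 1.449×10^-4 = 2.376×10^6 Pa.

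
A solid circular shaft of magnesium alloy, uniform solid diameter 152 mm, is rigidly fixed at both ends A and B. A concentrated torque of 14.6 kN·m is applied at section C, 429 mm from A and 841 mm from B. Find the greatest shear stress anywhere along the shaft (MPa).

14.0 MPa

With uniform GJ and both ends fixed, compatibility θ_AC = θ_CB gives T_A·a = T_B·b, together with T_A + T_B = T₀.
T_A = T₀·b/(a+b) = 14600·841/1270 = 9668 N·m; T_B = 4932 N·m.
τ in each portion: τ_AC = 1.40×10^7 Pa, τ_CB = 7.15×10^6 Pa; maximum is in AC.
τ_max = T_AC·r/J = 9668·0.0760/5.24×10^-5 = 1.402×10^7 Pa.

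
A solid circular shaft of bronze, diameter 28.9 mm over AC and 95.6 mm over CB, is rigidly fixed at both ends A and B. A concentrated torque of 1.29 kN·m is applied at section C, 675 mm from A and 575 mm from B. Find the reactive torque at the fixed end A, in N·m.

9.11 N·m

Compatibility: T_A·a/J_AC = T_B·b/J_CB with T_A + T_B = T₀.
J_AC = 6.85×10^-8 m⁴, J_CB = 8.20×10^-6 m⁴, so T_A = T₀·(J_AC/a)/((J_AC/a)+(J_CB/b)) = 9.112 N·m, T_B = 1281 N·m.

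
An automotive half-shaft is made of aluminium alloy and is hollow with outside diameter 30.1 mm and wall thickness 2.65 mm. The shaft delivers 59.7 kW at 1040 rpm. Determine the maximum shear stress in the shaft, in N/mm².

ω = 2π·1040/60 = 108.9 rad/s, so T = P/ω = 59.7×10³ / 108.9 = 548.2 N·m.
J = π(d_o⁴ − d_i⁴)/32 = π(0.0301⁴ − 0.0248⁴)/32 = 4.345×10^-8 m⁴.
τ_max = T·r/J = 548.2 × 0.0151 / 4.345×10^-8 = 1.899×10^8 Pa.

190 N/mm²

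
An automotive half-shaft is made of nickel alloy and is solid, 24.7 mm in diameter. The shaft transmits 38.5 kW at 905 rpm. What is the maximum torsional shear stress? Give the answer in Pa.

1.37e8 Pa

ω = 2π·905/60 = 94.77 rad/s, so T = P/ω = 38.5×10³ / 94.77 = 406.2 N·m.
J = πd⁴/32 = π(0.0247)⁴/32 = 3.654×10^-8 m⁴.
τ_max = T·r/J = 406.2 × 0.0123 / 3.654×10^-8 = 1.373×10^8 Pa.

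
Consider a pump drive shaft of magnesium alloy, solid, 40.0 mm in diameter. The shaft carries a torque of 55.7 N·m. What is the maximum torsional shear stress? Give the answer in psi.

J = πd⁴/32 = π(0.0400)⁴/32 = 2.513×10^-7 m⁴.
τ_max = T·r/J = 55.70 × 0.0200 / 2.513×10^-7 = 4.432×10^6 Pa.

643 psi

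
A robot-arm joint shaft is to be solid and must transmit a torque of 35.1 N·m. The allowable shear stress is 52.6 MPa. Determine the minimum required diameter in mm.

For a solid shaft τ_max = 16T/(πd³), so d = (16T/(π τ_allow))^(1/3) = (16·35.10/(π·5.26×10^7))^(1/3) = 0.01503 m.

15.0 mm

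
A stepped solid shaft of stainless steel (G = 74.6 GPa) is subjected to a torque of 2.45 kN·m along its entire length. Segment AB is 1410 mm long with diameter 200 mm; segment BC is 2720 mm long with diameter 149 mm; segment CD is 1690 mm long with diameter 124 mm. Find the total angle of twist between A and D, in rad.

0.00453 rad

J_AB = π(0.200)⁴/32 = 1.57×10^-4 m⁴; J_BC = π(0.149)⁴/32 = 4.84×10^-5 m⁴; J_CD = π(0.124)⁴/32 = 2.32×10^-5 m⁴.
θ = (T/G)·Σ L_i/J_i = (2450/74.6×10⁹)·(1.41/1.57×10^-4 + 2.72/4.84×10^-5 + 1.69/2.32×10^-5) = 4.532×10^-3 rad.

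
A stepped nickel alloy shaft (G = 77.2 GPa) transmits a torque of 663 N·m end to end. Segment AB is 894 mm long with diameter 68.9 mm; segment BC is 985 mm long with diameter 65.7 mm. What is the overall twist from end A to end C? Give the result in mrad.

8.09 mrad

J_AB = π(0.0689)⁴/32 = 2.21×10^-6 m⁴; J_BC = π(0.0657)⁴/32 = 1.83×10^-6 m⁴.
θ = (T/G)·Σ L_i/J_i = (663.0/77.2×10⁹)·(0.894/2.21×10^-6 + 0.985/1.83×10^-6) = 8.095×10^-3 rad.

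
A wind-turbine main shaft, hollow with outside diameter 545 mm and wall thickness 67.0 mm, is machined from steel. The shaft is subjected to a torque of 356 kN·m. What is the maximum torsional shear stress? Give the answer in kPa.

J = π(d_o⁴ − d_i⁴)/32 = π(0.545⁴ − 0.411⁴)/32 = 5.860×10^-3 m⁴.
τ_max = T·r/J = 356000 × 0.273 / 5.860×10^-3 = 1.655×10^7 Pa.

16600 kPa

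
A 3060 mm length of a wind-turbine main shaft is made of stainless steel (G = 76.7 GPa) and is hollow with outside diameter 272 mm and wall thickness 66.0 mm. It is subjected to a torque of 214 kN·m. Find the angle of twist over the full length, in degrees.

0.979°

J = π(d_o⁴ − d_i⁴)/32 = π(0.272⁴ − 0.140⁴)/32 = 4.997×10^-4 m⁴.
θ = T·L/(G·J) = 214000 × 3.06 / (76.7×10⁹ × 4.997×10^-4) = 0.01709 rad.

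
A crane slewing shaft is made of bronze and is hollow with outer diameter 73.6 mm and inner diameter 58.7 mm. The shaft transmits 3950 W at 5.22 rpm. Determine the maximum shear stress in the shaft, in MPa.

155 MPa

ω = 2π·5.22/60 = 0.5466 rad/s, so T = P/ω = 3950 / 0.5466 = 7226 N·m.
J = π(d_o⁴ − d_i⁴)/32 = π(0.0736⁴ − 0.0587⁴)/32 = 1.715×10^-6 m⁴.
τ_max = T·r/J = 7226 × 0.0368 / 1.715×10^-6 = 1.550×10^8 Pa.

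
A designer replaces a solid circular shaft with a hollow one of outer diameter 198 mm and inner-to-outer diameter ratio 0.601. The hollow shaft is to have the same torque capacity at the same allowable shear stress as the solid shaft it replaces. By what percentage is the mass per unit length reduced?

Equal τ_max and T ⇒ the solid shaft needs d_s³ = d_o³(1−k⁴), so d_s = 198·(1−0.601⁴)^(1/3) = 189.0 mm.
Area ratio A_h/A_s = d_o²(1−k²)/d_s² = (1−k²)/(1−k⁴)^(2/3) = 0.7012.
Mass saving = 1 − 0.7012 = 29.9 %.

29.9 %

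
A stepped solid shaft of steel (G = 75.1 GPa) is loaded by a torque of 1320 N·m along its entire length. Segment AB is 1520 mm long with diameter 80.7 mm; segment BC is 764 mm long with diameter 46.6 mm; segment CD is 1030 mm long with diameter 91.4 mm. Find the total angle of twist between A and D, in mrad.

38.1 mrad

J_AB = π(0.0807)⁴/32 = 4.16×10^-6 m⁴; J_BC = π(0.0466)⁴/32 = 4.63×10^-7 m⁴; J_CD = π(0.0914)⁴/32 = 6.85×10^-6 m⁴.
θ = (T/G)·Σ L_i/J_i = (1320/75.1×10⁹)·(1.52/4.16×10^-6 + 0.764/4.63×10^-7 + 1.03/6.85×10^-6) = 0.03806 rad.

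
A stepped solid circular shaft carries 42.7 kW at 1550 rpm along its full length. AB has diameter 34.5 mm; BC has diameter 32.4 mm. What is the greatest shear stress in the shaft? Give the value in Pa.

ω = 2π·1550/60 = 162.3 rad/s, so T = P/ω = 42.7×10³ / 162.3 = 263.1 N·m.
Under the same torque, τ_max = 16T/(πd³) is largest where d is smallest — segment BC (d = 32.4 mm).
τ_max = 16·263.1/(π·(0.0324)³) = 3.939×10^7 Pa.

3.94e7 Pa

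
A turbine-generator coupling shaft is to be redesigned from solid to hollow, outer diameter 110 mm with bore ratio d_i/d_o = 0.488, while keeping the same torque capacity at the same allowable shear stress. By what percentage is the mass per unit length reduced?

Equal τ_max and T ⇒ the solid shaft needs d_s³ = d_o³(1−k⁴), so d_s = 110·(1−0.488⁴)^(1/3) = 107.9 mm.
Area ratio A_h/A_s = d_o²(1−k²)/d_s² = (1−k²)/(1−k⁴)^(2/3) = 0.7921.
Mass saving = 1 − 0.7921 = 20.8 %.

20.8 %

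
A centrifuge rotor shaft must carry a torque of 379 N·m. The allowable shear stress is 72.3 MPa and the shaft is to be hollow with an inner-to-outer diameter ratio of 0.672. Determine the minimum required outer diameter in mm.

For a hollow shaft with d_i/d_o = 0.672: τ_max = 16T/(π d_o³ (1−k⁴)), so d_o = [16T/(π τ_allow (1−k⁴))]^(1/3) = [16·379.0/(π·7.23×10^7·0.7961)]^(1/3) = 0.03225 m.

32.2 mm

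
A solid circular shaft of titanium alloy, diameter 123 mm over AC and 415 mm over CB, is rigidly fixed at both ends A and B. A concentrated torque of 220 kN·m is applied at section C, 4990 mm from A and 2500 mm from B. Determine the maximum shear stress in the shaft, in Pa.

Compatibility: T_A·a/J_AC = T_B·b/J_CB with T_A + T_B = T₀.
J_AC = 2.25×10^-5 m⁴, J_CB = 2.91×10^-3 m⁴, so T_A = T₀·(J_AC/a)/((J_AC/a)+(J_CB/b)) = 847.3 N·m, T_B = 219200 N·m.
τ in each portion: τ_AC = 2.32×10^6 Pa, τ_CB = 1.56×10^7 Pa; maximum is in CB.
τ_max = T_CB·r/J = 219200·0.207/2.91×10^-3 = 1.562×10^7 Pa.

1.56e7 Pa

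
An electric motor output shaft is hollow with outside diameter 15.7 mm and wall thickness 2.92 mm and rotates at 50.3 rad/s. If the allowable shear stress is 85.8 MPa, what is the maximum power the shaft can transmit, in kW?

2.77 kW

J = π(d_o⁴ − d_i⁴)/32 = π(0.0157⁴ − 0.00986⁴)/32 = 5.037×10^-9 m⁴.
T_max = τ_allow·J/r = 8.58×10^7 × 5.037×10^-9 / 0.00785 = 55.05 N·m.
ω = 50.3 rad/s, so P_max = T_max·ω = 2769 W.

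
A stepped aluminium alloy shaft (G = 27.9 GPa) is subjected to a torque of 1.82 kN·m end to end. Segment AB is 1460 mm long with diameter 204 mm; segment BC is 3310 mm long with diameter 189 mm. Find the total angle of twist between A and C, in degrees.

J_AB = π(0.204)⁴/32 = 1.70×10^-4 m⁴; J_BC = π(0.189)⁴/32 = 1.25×10^-4 m⁴.
θ = (T/G)·Σ L_i/J_i = (1820/27.9×10⁹)·(1.46/1.70×10^-4 + 3.31/1.25×10^-4) = 2.284×10^-3 rad.

0.131°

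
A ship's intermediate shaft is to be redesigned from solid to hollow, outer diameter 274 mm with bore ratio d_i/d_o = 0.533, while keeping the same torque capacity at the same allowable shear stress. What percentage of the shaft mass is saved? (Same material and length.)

24.3 %

Equal τ_max and T ⇒ the solid shaft needs d_s³ = d_o³(1−k⁴), so d_s = 274·(1−0.533⁴)^(1/3) = 266.4 mm.
Area ratio A_h/A_s = d_o²(1−k²)/d_s² = (1−k²)/(1−k⁴)^(2/3) = 0.7572.
Mass saving = 1 − 0.7572 = 24.3 %.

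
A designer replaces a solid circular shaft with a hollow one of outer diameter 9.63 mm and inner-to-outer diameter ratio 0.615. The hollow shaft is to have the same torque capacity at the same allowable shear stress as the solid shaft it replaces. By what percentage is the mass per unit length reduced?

31.1 %

Equal τ_max and T ⇒ the solid shaft needs d_s³ = d_o³(1−k⁴), so d_s = 9.63·(1−0.615⁴)^(1/3) = 9.147 mm.
Area ratio A_h/A_s = d_o²(1−k²)/d_s² = (1−k²)/(1−k⁴)^(2/3) = 0.6892.
Mass saving = 1 − 0.6892 = 31.1 %.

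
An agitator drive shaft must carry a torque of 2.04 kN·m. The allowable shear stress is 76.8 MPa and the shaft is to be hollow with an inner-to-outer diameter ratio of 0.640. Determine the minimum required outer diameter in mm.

54.6 mm

For a hollow shaft with d_i/d_o = 0.640: τ_max = 16T/(π d_o³ (1−k⁴)), so d_o = [16T/(π τ_allow (1−k⁴))]^(1/3) = [16·2040/(π·7.68×10^7·0.8322)]^(1/3) = 0.05458 m.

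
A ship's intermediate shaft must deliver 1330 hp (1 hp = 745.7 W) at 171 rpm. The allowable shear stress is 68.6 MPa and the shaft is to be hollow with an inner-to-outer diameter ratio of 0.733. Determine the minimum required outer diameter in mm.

179 mm

ω = 2π·171/60 = 17.91 rad/s, so T = P/ω = 1330×745.7 / 17.91 = 55380 N·m.
For a hollow shaft with d_i/d_o = 0.733: τ_max = 16T/(π d_o³ (1−k⁴)), so d_o = [16T/(π τ_allow (1−k⁴))]^(1/3) = [16·55380/(π·6.86×10^7·0.7113)]^(1/3) = 0.1795 m.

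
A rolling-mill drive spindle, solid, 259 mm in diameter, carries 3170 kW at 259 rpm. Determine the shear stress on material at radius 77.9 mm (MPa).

20.6 MPa

ω = 2π·259/60 = 27.12 rad/s, so T = P/ω = 3170×10³ / 27.12 = 116900 N·m.
J = πd⁴/32 = π(0.259)⁴/32 = 4.418×10^-4 m⁴.
Shear stress varies linearly with radius: τ = T·r/J = 116900 × 0.0779 / 4.418×10^-4 = 2.061×10^7 Pa.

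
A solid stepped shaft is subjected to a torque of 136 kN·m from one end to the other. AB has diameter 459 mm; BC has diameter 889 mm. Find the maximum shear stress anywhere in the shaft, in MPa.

Under the same torque, τ_max = 16T/(πd³) is largest where d is smallest — segment AB (d = 459 mm).
τ_max = 16·136000/(π·(0.459)³) = 7.163×10^6 Pa.

7.16 MPa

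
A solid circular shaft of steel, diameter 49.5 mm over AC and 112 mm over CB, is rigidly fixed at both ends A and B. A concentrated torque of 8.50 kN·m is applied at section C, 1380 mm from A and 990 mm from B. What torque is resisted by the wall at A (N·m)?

Compatibility: T_A·a/J_AC = T_B·b/J_CB with T_A + T_B = T₀.
J_AC = 5.89×10^-7 m⁴, J_CB = 1.54×10^-5 m⁴, so T_A = T₀·(J_AC/a)/((J_AC/a)+(J_CB/b)) = 226.5 N·m, T_B = 8274 N·m.

226 N·m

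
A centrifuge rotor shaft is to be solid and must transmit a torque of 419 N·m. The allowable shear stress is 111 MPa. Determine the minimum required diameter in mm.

26.8 mm

For a solid shaft τ_max = 16T/(πd³), so d = (16T/(π τ_allow))^(1/3) = (16·419.0/(π·1.11×10^8))^(1/3) = 0.02679 m.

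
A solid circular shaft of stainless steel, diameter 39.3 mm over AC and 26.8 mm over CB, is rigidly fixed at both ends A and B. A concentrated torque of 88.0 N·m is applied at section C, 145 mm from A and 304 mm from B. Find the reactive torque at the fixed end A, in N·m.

79.8 N·m

Compatibility: T_A·a/J_AC = T_B·b/J_CB with T_A + T_B = T₀.
J_AC = 2.34×10^-7 m⁴, J_CB = 5.06×10^-8 m⁴, so T_A = T₀·(J_AC/a)/((J_AC/a)+(J_CB/b)) = 79.77 N·m, T_B = 8.228 N·m.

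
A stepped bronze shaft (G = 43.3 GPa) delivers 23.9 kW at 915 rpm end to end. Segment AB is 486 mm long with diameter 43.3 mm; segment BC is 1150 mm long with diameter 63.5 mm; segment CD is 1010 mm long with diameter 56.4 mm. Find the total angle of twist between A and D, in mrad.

ω = 2π·915/60 = 95.82 rad/s, so T = P/ω = 23.9×10³ / 95.82 = 249.4 N·m.
J_AB = π(0.0433)⁴/32 = 3.45×10^-7 m⁴; J_BC = π(0.0635)⁴/32 = 1.60×10^-6 m⁴; J_CD = π(0.0564)⁴/32 = 9.93×10^-7 m⁴.
θ = (T/G)·Σ L_i/J_i = (249.4/43.3×10⁹)·(0.486/3.45×10^-7 + 1.15/1.60×10^-6 + 1.01/9.93×10^-7) = 0.01812 rad.

18.1 mrad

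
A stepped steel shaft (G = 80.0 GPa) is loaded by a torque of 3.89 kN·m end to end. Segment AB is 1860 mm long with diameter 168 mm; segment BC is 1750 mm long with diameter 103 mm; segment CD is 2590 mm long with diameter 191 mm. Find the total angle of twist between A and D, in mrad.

J_AB = π(0.168)⁴/32 = 7.82×10^-5 m⁴; J_BC = π(0.103)⁴/32 = 1.10×10^-5 m⁴; J_CD = π(0.191)⁴/32 = 1.31×10^-4 m⁴.
θ = (T/G)·Σ L_i/J_i = (3890/80.0×10⁹)·(1.86/7.82×10^-5 + 1.75/1.10×10^-5 + 2.59/1.31×10^-4) = 9.821×10^-3 rad.

9.82 mrad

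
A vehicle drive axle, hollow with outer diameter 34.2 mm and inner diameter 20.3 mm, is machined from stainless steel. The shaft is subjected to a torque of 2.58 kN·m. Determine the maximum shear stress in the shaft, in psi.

J = π(d_o⁴ − d_i⁴)/32 = π(0.0342⁴ − 0.0203⁴)/32 = 1.176×10^-7 m⁴.
τ_max = T·r/J = 2580 × 0.0171 / 1.176×10^-7 = 3.750×10^8 Pa.

54400 psi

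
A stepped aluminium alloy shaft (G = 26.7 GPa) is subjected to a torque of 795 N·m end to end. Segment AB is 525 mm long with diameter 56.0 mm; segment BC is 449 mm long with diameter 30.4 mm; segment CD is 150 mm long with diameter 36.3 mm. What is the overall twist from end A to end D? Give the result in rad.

0.202 rad

J_AB = π(0.0560)⁴/32 = 9.65×10^-7 m⁴; J_BC = π(0.0304)⁴/32 = 8.38×10^-8 m⁴; J_CD = π(0.0363)⁴/32 = 1.70×10^-7 m⁴.
θ = (T/G)·Σ L_i/J_i = (795.0/26.7×10⁹)·(0.525/9.65×10^-7 + 0.449/8.38×10^-8 + 0.150/1.70×10^-7) = 0.2018 rad.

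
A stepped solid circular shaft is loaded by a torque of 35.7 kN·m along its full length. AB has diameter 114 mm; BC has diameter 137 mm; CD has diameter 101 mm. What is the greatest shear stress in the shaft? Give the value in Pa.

Under the same torque, τ_max = 16T/(πd³) is largest where d is smallest — segment CD (d = 101 mm).
τ_max = 16·35700/(π·(0.101)³) = 1.765×10^8 Pa.

1.76e8 Pa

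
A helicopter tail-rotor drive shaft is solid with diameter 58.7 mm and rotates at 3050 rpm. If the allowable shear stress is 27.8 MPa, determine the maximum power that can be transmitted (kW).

353 kW

J = πd⁴/32 = π(0.0587)⁴/32 = 1.166×10^-6 m⁴.
T_max = τ_allow·J/r = 2.78×10^7 × 1.166×10^-6 / 0.0294 = 1104 N·m.
ω = 2π·3050/60 = 319.4 rad/s, so P_max = T_max·ω = 3.526×10^5 W.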